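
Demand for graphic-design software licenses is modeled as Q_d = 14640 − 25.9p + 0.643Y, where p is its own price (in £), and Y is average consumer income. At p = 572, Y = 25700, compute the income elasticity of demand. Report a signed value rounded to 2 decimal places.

At the given values, Q_d = 14640 − 25.9(572) + 0.643(25700) = 16350.3.
∂Q_d/∂Y = 0.643.
E = (0.643) × (25700/16350.3) = 1.0106…

1.01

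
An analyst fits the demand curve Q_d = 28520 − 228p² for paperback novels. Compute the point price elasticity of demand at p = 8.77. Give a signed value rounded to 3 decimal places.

dQ_d/dp = −2·228·p = -3999.12. At p = 8.77, Q_d = 10983.8588.
Ed = (dQ_d/dp)·(p/Q_d) = (-3999.12) × (8.77/10983.8588) = -3.19307…

-3.193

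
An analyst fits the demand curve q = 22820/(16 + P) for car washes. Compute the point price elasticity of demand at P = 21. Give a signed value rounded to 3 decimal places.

-0.568

dq/dP = −22820/(16 + P)² = -16.6691. At P = 21, q = 616.757.
Ed = (dq/dP)·(P/q) = (-16.6691) × (21/616.757) = -0.56756…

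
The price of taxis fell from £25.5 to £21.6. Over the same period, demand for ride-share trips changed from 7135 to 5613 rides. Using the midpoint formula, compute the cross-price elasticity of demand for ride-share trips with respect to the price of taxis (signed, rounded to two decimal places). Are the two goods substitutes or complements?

1.44; substitutes

%ΔQ_{ride-share trips} = (5613 − 7135)/avg = -1522/6374 = -0.238782…
%ΔP_{taxis} = (21.6 − 25.5)/avg = -3.9/23.55 = -0.165605…
E_cross = (-1522/6374) / (-3.9/23.55) = 1.4418…
E_cross > 0 ⇒ the goods are substitutes.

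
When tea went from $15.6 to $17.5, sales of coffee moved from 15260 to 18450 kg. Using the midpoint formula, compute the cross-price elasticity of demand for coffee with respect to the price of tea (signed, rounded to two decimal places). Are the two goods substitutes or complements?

1.65; substitutes

%ΔQ_{coffee} = (18450 − 15260)/avg = 3190/16855 = 0.189261…
%ΔP_{tea} = (17.5 − 15.6)/avg = 1.9/16.55 = 0.114803…
E_cross = (3190/16855) / (1.9/16.55) = 1.6485…
E_cross > 0 ⇒ the goods are substitutes.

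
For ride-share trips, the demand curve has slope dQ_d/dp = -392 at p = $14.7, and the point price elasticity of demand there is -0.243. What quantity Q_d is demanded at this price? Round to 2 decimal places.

Ed = (dQ_d/dp)·(p/Q_d) ⇒ Q_d = (dQ_d/dp)·p/Ed = (-392)·14.7/(-0.243) = 23713.5802…

23713.58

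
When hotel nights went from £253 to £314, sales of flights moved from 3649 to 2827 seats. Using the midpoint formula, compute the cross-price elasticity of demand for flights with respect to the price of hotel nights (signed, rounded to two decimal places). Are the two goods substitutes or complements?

%ΔQ_{flights} = (2827 − 3649)/avg = -822/3238 = -0.253860…
%ΔP_{hotel nights} = (314 − 253)/avg = 61/283.5 = 0.215167…
E_cross = (-822/3238) / (61/283.5) = -1.1798…
E_cross < 0 ⇒ the goods are complements.

-1.18; complements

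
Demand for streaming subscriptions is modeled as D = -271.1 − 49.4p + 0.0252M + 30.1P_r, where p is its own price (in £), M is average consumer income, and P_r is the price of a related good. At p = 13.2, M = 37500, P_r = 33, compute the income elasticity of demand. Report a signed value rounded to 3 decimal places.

0.931

At the given values, D = -271.1 − 49.4(13.2) + 0.0252(37500) + 30.1(33) = 1015.12.
∂D/∂M = 0.0252.
E = (0.0252) × (37500/1015.12) = 0.93092…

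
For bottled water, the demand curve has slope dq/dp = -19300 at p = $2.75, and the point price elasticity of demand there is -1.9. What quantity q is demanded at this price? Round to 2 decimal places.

Ed = (dq/dp)·(p/q) ⇒ q = (dq/dp)·p/Ed = (-19300)·2.75/(-1.9) = 27934.2105…

27934.21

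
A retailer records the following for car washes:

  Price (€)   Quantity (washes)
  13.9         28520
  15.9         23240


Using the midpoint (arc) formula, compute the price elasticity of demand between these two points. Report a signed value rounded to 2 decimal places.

%ΔQ = (23240 − 28520) / [(28520 + 23240)/2] = -5280/25880 = -0.204018…
%ΔP = (15.9 − 13.9) / [(13.9 + 15.9)/2] = 2/14.9 = 0.134228…
Arc Ed = %ΔQ / %ΔP = (-5280/25880) / (2/14.9) = -1.5199…

-1.52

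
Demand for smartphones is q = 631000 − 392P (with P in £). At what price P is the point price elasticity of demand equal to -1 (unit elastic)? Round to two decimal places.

Ed = −392P/(631000 − 392P). Set this equal to -1:
392P = 1·(631000 − 392P) ⇒ 392P(1 + 1) = 1·631000
P = 1·631000 / (392·2) = 804.8469…

804.85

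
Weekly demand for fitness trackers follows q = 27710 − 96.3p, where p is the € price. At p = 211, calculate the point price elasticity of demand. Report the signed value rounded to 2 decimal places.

dq/dp = −96.3. At p = 211, q = 27710 − 96.3(211) = 7390.7.
Ed = (dq/dp)·(p/q) = −96.3 × (211/7390.7) = -2.7493…

-2.75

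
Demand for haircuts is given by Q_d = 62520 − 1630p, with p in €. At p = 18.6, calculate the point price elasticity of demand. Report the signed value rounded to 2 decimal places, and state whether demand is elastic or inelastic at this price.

-0.94; inelastic

dQ_d/dp = −1630. At p = 18.6, Q_d = 62520 − 1630(18.6) = 32202.
Ed = (dQ_d/dp)·(p/Q_d) = −1630 × (18.6/32202) = -0.9414…
|Ed| = 0.94 < 1, so demand is inelastic.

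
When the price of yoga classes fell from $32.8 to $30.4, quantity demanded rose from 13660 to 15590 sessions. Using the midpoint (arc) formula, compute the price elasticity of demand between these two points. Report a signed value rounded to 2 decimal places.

%ΔQ = (15590 − 13660) / [(13660 + 15590)/2] = 1930/14625 = 0.131965…
%ΔP = (30.4 − 32.8) / [(32.8 + 30.4)/2] = -2.4/31.6 = -0.075949…
Arc Ed = %ΔQ / %ΔP = (1930/14625) / (-2.4/31.6) = -1.7375…

-1.74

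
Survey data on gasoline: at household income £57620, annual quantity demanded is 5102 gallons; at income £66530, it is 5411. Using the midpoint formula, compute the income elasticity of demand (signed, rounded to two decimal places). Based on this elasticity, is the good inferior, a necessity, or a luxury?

0.41; necessity

%ΔQ = (5411 − 5102)/[( 5102 + 5411)/2] = 309/5256.5 = 0.058784…
%ΔIncome = (66530 − 57620)/[( 57620 + 66530)/2] = 8910/62075 = 0.143536…
E_income = (309/5256.5) / (8910/62075) = 0.4095…
0 < E_income < 1 ⇒ normal good, necessity.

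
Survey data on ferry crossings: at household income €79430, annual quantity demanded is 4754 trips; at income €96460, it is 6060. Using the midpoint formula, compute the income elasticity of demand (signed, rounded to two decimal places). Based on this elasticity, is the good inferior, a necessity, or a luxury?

1.25; luxury

%ΔQ = (6060 − 4754)/[( 4754 + 6060)/2] = 1306/5407 = 0.241538…
%ΔIncome = (96460 − 79430)/[( 79430 + 96460)/2] = 17030/87945 = 0.193643…
E_income = (1306/5407) / (17030/87945) = 1.2473…
E_income > 1 ⇒ normal good, luxury.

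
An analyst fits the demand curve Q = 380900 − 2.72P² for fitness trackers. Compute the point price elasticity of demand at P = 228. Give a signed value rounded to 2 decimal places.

-1.18

dQ/dP = −2·2.72·P = -1240.32. At P = 228, Q = 239503.52.
Ed = (dQ/dP)·(P/Q) = (-1240.32) × (228/239503.52) = -1.1807…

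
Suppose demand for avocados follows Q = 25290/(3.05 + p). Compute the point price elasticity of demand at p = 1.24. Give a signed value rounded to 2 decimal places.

-0.29

dQ/dp = −25290/(3.05 + p)² = -1374.15. At p = 1.24, Q = 5895.1.
Ed = (dQ/dp)·(p/Q) = (-1374.15) × (1.24/5895.1) = -0.2890…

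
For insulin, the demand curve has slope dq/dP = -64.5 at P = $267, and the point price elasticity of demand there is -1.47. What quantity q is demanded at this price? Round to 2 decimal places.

Ed = (dq/dP)·(P/q) ⇒ q = (dq/dP)·P/Ed = (-64.5)·267/(-1.47) = 11715.3061…

11715.31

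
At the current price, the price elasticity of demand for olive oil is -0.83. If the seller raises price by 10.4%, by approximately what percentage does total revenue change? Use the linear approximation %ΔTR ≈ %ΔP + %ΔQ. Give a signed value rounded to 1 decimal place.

+1.8%

%ΔQ ≈ Ed × %ΔP = (-0.83) × (+10.4%) = -8.6320%
%ΔTR ≈ %ΔP + %ΔQ = (+10.4%) + (-8.6320%) = +1.7680%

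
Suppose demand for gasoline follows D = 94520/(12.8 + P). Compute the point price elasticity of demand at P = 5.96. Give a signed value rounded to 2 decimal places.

dD/dP = −94520/(12.8 + P)² = -268.57. At P = 5.96, D = 5038.38.
Ed = (dD/dP)·(P/D) = (-268.57) × (5.96/5038.38) = -0.3176…

-0.32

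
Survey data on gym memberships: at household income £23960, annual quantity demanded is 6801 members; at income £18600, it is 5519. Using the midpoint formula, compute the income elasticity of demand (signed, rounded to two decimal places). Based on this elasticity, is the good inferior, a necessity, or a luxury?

%ΔQ = (5519 − 6801)/[( 6801 + 5519)/2] = -1282/6160 = -0.208116…
%ΔIncome = (18600 − 23960)/[( 23960 + 18600)/2] = -5360/21280 = -0.251879…
E_income = (-1282/6160) / (-5360/21280) = 0.8262…
0 < E_income < 1 ⇒ normal good, necessity.

0.83; necessity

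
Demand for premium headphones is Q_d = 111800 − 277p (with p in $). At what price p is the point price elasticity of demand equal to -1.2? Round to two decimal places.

220.15

Ed = −277p/(111800 − 277p). Set this equal to -1.2:
277p = 1.2·(111800 − 277p) ⇒ 277p(1 + 1.2) = 1.2·111800
p = 1.2·111800 / (277·2.2) = 220.1509…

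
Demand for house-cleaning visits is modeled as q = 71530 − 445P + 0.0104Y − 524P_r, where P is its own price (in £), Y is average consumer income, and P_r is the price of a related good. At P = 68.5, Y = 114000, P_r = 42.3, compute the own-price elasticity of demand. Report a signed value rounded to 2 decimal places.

At the given values, q = 71530 − 445(68.5) + 0.0104(114000) − 524(42.3) = 20067.9.
∂q/∂P = −445.
E = (-445) × (68.5/20067.9) = -1.5189…

-1.52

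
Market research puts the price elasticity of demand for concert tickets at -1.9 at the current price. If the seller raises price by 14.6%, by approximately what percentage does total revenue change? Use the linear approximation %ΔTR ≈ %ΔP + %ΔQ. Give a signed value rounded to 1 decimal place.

-13.1%

%ΔQ ≈ Ed × %ΔP = (-1.9) × (+14.6%) = -27.7400%
%ΔTR ≈ %ΔP + %ΔQ = (+14.6%) + (-27.7400%) = -13.1400%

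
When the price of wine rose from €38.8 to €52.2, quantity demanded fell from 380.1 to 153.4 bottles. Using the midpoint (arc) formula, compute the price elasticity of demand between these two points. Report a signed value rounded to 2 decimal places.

%ΔQ = (153.4 − 380.1) / [(380.1 + 153.4)/2] = -226.7/266.75 = -0.849859…
%ΔP = (52.2 − 38.8) / [(38.8 + 52.2)/2] = 13.4/45.5 = 0.294505…
Arc Ed = %ΔQ / %ΔP = (-226.7/266.75) / (13.4/45.5) = -2.8857…

-2.89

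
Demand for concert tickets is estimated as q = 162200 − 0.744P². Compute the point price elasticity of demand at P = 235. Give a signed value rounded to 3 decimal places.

dq/dP = −2·0.744·P = -349.68. At P = 235, q = 121112.6.
Ed = (dq/dP)·(P/q) = (-349.68) × (235/121112.6) = -0.67849…

-0.678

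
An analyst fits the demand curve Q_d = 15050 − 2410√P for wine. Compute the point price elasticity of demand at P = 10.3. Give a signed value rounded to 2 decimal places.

-0.53

dQ_d/dP = −2410/(2√P) = -375.464. At P = 10.3, Q_d = 7315.44.
Ed = (dQ_d/dP)·(P/Q_d) = (-375.464) × (10.3/7315.44) = -0.5286…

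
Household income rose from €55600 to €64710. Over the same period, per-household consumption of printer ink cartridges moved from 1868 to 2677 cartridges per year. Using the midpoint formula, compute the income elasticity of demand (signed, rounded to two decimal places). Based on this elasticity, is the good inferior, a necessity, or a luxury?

2.35; luxury

%ΔQ = (2677 − 1868)/[( 1868 + 2677)/2] = 809/2272.5 = 0.355995…
%ΔIncome = (64710 − 55600)/[( 55600 + 64710)/2] = 9110/60155 = 0.151442…
E_income = (809/2272.5) / (9110/60155) = 2.3507…
E_income > 1 ⇒ normal good, luxury.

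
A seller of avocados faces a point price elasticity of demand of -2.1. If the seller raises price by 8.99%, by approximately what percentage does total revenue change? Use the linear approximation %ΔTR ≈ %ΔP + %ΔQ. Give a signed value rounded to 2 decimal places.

%ΔQ ≈ Ed × %ΔP = (-2.1) × (+8.99%) = -18.8790%
%ΔTR ≈ %ΔP + %ΔQ = (+8.99%) + (-18.8790%) = -9.8890%

-9.89%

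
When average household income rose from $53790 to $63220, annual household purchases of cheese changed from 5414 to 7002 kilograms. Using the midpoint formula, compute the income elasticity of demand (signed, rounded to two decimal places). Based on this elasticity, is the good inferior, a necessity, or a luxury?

%ΔQ = (7002 − 5414)/[( 5414 + 7002)/2] = 1588/6208 = 0.255798…
%ΔIncome = (63220 − 53790)/[( 53790 + 63220)/2] = 9430/58505 = 0.161182…
E_income = (1588/6208) / (9430/58505) = 1.5870…
E_income > 1 ⇒ normal good, luxury.

1.59; luxury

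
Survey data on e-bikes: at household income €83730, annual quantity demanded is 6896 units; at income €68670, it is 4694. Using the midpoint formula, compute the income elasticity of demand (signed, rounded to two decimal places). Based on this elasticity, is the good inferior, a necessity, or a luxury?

%ΔQ = (4694 − 6896)/[( 6896 + 4694)/2] = -2202/5795 = -0.379982…
%ΔIncome = (68670 − 83730)/[( 83730 + 68670)/2] = -15060/76200 = -0.197637…
E_income = (-2202/5795) / (-15060/76200) = 1.9226…
E_income > 1 ⇒ normal good, luxury.

1.92; luxury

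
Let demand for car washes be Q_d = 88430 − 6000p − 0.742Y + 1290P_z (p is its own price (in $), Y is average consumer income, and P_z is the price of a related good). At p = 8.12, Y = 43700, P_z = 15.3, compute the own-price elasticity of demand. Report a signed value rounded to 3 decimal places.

-1.803

At the given values, Q_d = 88430 − 6000(8.12) − 0.742(43700) + 1290(15.3) = 27021.6.
∂Q_d/∂p = −6000.
E = (-6000) × (8.12/27021.6) = -1.80300…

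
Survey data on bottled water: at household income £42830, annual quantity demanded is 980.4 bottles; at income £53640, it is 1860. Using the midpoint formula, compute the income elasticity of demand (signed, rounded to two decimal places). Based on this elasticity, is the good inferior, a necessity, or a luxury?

2.76; luxury

%ΔQ = (1860 − 980.4)/[( 980.4 + 1860)/2] = 879.6/1420.2 = 0.619349…
%ΔIncome = (53640 − 42830)/[( 42830 + 53640)/2] = 10810/48235 = 0.224111…
E_income = (879.6/1420.2) / (10810/48235) = 2.7635…
E_income > 1 ⇒ normal good, luxury.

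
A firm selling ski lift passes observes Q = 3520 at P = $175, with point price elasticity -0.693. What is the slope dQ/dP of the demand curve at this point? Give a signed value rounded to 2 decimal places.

-13.94

Ed = (dQ/dP)·(P/Q) ⇒ dQ/dP = Ed·Q/P = (-0.693)·3520/175 = -13.9392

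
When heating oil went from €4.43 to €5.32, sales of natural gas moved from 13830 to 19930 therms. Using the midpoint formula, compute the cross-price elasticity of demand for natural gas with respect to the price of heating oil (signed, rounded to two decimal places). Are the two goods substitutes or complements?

%ΔQ_{natural gas} = (19930 − 13830)/avg = 6100/16880 = 0.361374…
%ΔP_{heating oil} = (5.32 − 4.43)/avg = 0.89/4.875 = 0.182564…
E_cross = (6100/16880) / (0.89/4.875) = 1.9794…
E_cross > 0 ⇒ the goods are substitutes.

1.98; substitutes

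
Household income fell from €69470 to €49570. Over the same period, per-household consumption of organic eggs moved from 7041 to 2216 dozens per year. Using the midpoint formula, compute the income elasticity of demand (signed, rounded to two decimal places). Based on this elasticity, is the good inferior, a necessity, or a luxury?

3.12; luxury

%ΔQ = (2216 − 7041)/[( 7041 + 2216)/2] = -4825/4628.5 = -1.042454…
%ΔIncome = (49570 − 69470)/[( 69470 + 49570)/2] = -19900/59520 = -0.334341…
E_income = (-4825/4628.5) / (-19900/59520) = 3.1179…
E_income > 1 ⇒ normal good, luxury.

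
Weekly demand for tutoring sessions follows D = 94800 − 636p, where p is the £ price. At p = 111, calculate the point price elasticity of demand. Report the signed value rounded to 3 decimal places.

-2.917

dD/dp = −636. At p = 111, D = 94800 − 636(111) = 24204.
Ed = (dD/dp)·(p/D) = −636 × (111/24204) = -2.91670…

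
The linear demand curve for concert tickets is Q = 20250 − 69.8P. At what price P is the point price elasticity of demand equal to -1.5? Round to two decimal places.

174.07

Ed = −69.8P/(20250 − 69.8P). Set this equal to -1.5:
69.8P = 1.5·(20250 − 69.8P) ⇒ 69.8P(1 + 1.5) = 1.5·20250
P = 1.5·20250 / (69.8·2.5) = 174.0687…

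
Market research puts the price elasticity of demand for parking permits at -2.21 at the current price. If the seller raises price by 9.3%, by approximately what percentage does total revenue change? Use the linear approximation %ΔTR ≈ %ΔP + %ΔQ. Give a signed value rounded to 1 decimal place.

%ΔQ ≈ Ed × %ΔP = (-2.21) × (+9.3%) = -20.5530%
%ΔTR ≈ %ΔP + %ΔQ = (+9.3%) + (-20.5530%) = -11.2530%

-11.3%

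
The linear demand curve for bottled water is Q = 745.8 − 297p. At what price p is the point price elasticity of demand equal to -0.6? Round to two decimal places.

Ed = −297p/(745.8 − 297p). Set this equal to -0.6:
297p = 0.6·(745.8 − 297p) ⇒ 297p(1 + 0.6) = 0.6·745.8
p = 0.6·745.8 / (297·1.6) = 0.9416…

0.94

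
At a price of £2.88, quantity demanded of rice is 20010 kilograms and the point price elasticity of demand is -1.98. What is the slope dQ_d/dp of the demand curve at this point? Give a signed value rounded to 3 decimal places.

Ed = (dQ_d/dp)·(p/Q_d) ⇒ dQ_d/dp = Ed·Q_d/p = (-1.98)·20010/2.88 = -13756.875

-13756.875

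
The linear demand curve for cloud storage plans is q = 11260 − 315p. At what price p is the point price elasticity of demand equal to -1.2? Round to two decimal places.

Ed = −315p/(11260 − 315p). Set this equal to -1.2:
315p = 1.2·(11260 − 315p) ⇒ 315p(1 + 1.2) = 1.2·11260
p = 1.2·11260 / (315·2.2) = 19.4978…

19.50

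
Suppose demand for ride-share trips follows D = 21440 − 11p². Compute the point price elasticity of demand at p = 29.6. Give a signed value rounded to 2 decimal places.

-1.63

dD/dp = −2·11·p = -651.2. At p = 29.6, D = 11802.24.
Ed = (dD/dp)·(p/D) = (-651.2) × (29.6/11802.24) = -1.6332…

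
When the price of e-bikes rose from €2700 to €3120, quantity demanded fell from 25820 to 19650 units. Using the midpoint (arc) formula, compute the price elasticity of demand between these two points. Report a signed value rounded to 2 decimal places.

-1.88

%ΔQ = (19650 − 25820) / [(25820 + 19650)/2] = -6170/22735 = -0.271387…
%ΔP = (3120 − 2700) / [(2700 + 3120)/2] = 420/2910 = 0.144329…
Arc Ed = %ΔQ / %ΔP = (-6170/22735) / (420/2910) = -1.8803…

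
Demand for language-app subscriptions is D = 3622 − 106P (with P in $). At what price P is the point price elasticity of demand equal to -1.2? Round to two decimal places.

18.64

Ed = −106P/(3622 − 106P). Set this equal to -1.2:
106P = 1.2·(3622 − 106P) ⇒ 106P(1 + 1.2) = 1.2·3622
P = 1.2·3622 / (106·2.2) = 18.6380…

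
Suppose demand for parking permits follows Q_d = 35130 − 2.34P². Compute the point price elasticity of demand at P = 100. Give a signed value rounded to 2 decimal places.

-3.99

dQ_d/dP = −2·2.34·P = -468. At P = 100, Q_d = 11730.
Ed = (dQ_d/dP)·(P/Q_d) = (-468) × (100/11730) = -3.9897…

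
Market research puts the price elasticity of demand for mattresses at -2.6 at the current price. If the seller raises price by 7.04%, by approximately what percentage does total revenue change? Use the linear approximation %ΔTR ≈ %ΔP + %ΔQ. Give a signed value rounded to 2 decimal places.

%ΔQ ≈ Ed × %ΔP = (-2.6) × (+7.04%) = -18.3040%
%ΔTR ≈ %ΔP + %ΔQ = (+7.04%) + (-18.3040%) = -11.2640%

-11.26%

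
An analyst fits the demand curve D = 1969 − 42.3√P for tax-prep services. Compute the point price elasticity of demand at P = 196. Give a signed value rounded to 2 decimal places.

-0.22

dD/dP = −42.3/(2√P) = -1.51071. At P = 196, D = 1376.8.
Ed = (dD/dP)·(P/D) = (-1.51071) × (196/1376.8) = -0.2150…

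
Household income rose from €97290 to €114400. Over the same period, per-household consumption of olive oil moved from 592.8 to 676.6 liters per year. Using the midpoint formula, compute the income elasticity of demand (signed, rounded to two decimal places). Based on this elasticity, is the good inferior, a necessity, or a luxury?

%ΔQ = (676.6 − 592.8)/[( 592.8 + 676.6)/2] = 83.8/634.7 = 0.132030…
%ΔIncome = (114400 − 97290)/[( 97290 + 114400)/2] = 17110/105845 = 0.161651…
E_income = (83.8/634.7) / (17110/105845) = 0.8167…
0 < E_income < 1 ⇒ normal good, necessity.

0.82; necessity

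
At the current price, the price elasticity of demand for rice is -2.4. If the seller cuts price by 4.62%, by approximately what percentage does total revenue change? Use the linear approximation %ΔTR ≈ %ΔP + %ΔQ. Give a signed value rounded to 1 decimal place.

+6.5%

%ΔQ ≈ Ed × %ΔP = (-2.4) × (-4.62%) = +11.0880%
%ΔTR ≈ %ΔP + %ΔQ = (-4.62%) + (+11.0880%) = +6.4680%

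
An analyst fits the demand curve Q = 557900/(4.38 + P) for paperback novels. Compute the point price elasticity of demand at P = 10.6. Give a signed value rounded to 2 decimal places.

-0.71

dQ/dP = −557900/(4.38 + P)² = -2486.18. At P = 10.6, Q = 37243.
Ed = (dQ/dP)·(P/Q) = (-2486.18) × (10.6/37243) = -0.7076…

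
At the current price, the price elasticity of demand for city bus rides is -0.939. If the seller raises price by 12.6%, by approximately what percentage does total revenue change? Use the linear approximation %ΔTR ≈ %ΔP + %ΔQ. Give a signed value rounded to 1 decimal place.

+0.8%

%ΔQ ≈ Ed × %ΔP = (-0.939) × (+12.6%) = -11.8314%
%ΔTR ≈ %ΔP + %ΔQ = (+12.6%) + (-11.8314%) = +0.7686%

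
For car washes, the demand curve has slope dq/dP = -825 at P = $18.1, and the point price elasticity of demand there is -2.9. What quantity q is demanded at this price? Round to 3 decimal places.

5149.138

Ed = (dq/dP)·(P/q) ⇒ q = (dq/dP)·P/Ed = (-825)·18.1/(-2.9) = 5149.13793…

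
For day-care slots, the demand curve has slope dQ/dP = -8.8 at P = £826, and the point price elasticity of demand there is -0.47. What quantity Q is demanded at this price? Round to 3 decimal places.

Ed = (dQ/dP)·(P/Q) ⇒ Q = (dQ/dP)·P/Ed = (-8.8)·826/(-0.47) = 15465.53191…

15465.532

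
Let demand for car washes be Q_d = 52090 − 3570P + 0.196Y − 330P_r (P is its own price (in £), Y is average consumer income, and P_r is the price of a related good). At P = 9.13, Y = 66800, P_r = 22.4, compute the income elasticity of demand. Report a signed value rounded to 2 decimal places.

At the given values, Q_d = 52090 − 3570(9.13) + 0.196(66800) − 330(22.4) = 25196.7.
∂Q_d/∂Y = 0.196.
E = (0.196) × (66800/25196.7) = 0.5196…

0.52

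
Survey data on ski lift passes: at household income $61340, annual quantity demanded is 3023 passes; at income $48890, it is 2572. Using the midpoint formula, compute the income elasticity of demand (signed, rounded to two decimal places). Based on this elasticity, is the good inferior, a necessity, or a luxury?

%ΔQ = (2572 − 3023)/[( 3023 + 2572)/2] = -451/2797.5 = -0.161215…
%ΔIncome = (48890 − 61340)/[( 61340 + 48890)/2] = -12450/55115 = -0.225891…
E_income = (-451/2797.5) / (-12450/55115) = 0.7136…
0 < E_income < 1 ⇒ normal good, necessity.

0.71; necessity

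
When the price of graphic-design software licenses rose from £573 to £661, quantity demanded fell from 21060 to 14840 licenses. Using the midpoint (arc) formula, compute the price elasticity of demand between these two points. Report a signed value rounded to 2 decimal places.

-2.43

%ΔQ = (14840 − 21060) / [(21060 + 14840)/2] = -6220/17950 = -0.346518…
%ΔP = (661 − 573) / [(573 + 661)/2] = 88/617 = 0.142625…
Arc Ed = %ΔQ / %ΔP = (-6220/17950) / (88/617) = -2.4295…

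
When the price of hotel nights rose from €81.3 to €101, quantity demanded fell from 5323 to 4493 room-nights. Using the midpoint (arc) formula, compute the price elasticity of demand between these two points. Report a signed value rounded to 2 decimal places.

%ΔQ = (4493 − 5323) / [(5323 + 4493)/2] = -830/4908 = -0.169111…
%ΔP = (101 − 81.3) / [(81.3 + 101)/2] = 19.7/91.15 = 0.216127…
Arc Ed = %ΔQ / %ΔP = (-830/4908) / (19.7/91.15) = -0.7824…

-0.78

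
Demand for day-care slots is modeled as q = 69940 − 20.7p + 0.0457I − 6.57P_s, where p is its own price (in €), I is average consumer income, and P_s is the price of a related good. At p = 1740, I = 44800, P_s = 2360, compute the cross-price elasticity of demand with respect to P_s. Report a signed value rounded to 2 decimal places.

-0.76

At the given values, q = 69940 − 20.7(1740) + 0.0457(44800) − 6.57(2360) = 20464.16.
∂q/∂P_s = -6.57.
E = (-6.57) × (2360/20464.16) = -0.7576…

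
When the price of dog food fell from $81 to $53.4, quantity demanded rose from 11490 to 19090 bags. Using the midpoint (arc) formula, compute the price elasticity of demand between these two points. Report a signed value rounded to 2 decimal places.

%ΔQ = (19090 − 11490) / [(11490 + 19090)/2] = 7600/15290 = 0.497056…
%ΔP = (53.4 − 81) / [(81 + 53.4)/2] = -27.6/67.2 = -0.410714…
Arc Ed = %ΔQ / %ΔP = (7600/15290) / (-27.6/67.2) = -1.2102…

-1.21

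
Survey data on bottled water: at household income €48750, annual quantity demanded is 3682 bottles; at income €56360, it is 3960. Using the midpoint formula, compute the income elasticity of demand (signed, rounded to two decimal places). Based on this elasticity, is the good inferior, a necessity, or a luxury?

%ΔQ = (3960 − 3682)/[( 3682 + 3960)/2] = 278/3821 = 0.072755…
%ΔIncome = (56360 − 48750)/[( 48750 + 56360)/2] = 7610/52555 = 0.144800…
E_income = (278/3821) / (7610/52555) = 0.5024…
0 < E_income < 1 ⇒ normal good, necessity.

0.50; necessity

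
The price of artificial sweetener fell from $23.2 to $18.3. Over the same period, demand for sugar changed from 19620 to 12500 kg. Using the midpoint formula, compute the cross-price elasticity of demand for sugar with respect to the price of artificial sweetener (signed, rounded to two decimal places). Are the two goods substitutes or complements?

%ΔQ_{sugar} = (12500 − 19620)/avg = -7120/16060 = -0.443337…
%ΔP_{artificial sweetener} = (18.3 − 23.2)/avg = -4.9/20.75 = -0.236144…
E_cross = (-7120/16060) / (-4.9/20.75) = 1.8773…
E_cross > 0 ⇒ the goods are substitutes.

1.88; substitutes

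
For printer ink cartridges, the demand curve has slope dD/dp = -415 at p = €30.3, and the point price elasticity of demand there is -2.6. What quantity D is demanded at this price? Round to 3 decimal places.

4836.346

Ed = (dD/dp)·(p/D) ⇒ D = (dD/dp)·p/Ed = (-415)·30.3/(-2.6) = 4836.34615…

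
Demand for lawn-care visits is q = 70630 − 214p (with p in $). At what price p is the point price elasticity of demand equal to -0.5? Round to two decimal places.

Ed = −214p/(70630 − 214p). Set this equal to -0.5:
214p = 0.5·(70630 − 214p) ⇒ 214p(1 + 0.5) = 0.5·70630
p = 0.5·70630 / (214·1.5) = 110.0155…

110.02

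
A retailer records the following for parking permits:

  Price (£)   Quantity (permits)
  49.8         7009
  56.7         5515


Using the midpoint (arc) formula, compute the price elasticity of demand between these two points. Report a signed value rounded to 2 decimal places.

-1.84

%ΔQ = (5515 − 7009) / [(7009 + 5515)/2] = -1494/6262 = -0.238581…
%ΔP = (56.7 − 49.8) / [(49.8 + 56.7)/2] = 6.9/53.25 = 0.129577…
Arc Ed = %ΔQ / %ΔP = (-1494/6262) / (6.9/53.25) = -1.8412…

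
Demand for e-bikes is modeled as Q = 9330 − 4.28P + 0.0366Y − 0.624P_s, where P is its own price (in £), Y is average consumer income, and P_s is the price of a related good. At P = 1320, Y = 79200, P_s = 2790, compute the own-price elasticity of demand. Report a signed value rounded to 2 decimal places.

-1.17

At the given values, Q = 9330 − 4.28(1320) + 0.0366(79200) − 0.624(2790) = 4838.16.
∂Q/∂P = −4.28.
E = (-4.28) × (1320/4838.16) = -1.1677…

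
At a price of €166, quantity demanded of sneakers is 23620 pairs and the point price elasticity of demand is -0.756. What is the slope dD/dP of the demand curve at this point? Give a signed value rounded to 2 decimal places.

-107.57

Ed = (dD/dP)·(P/D) ⇒ dD/dP = Ed·D/P = (-0.756)·23620/166 = -107.5706…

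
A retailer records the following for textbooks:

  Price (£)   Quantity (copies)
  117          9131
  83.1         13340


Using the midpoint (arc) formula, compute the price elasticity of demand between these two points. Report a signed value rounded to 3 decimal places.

%ΔQ = (13340 − 9131) / [(9131 + 13340)/2] = 4209/11235.5 = 0.374616…
%ΔP = (83.1 − 117) / [(117 + 83.1)/2] = -33.9/100.05 = -0.338830…
Arc Ed = %ΔQ / %ΔP = (4209/11235.5) / (-33.9/100.05) = -1.10561…

-1.106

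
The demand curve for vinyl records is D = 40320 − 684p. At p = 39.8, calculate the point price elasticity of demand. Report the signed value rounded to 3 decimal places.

-2.079

dD/dp = −684. At p = 39.8, D = 40320 − 684(39.8) = 13096.8.
Ed = (dD/dp)·(p/D) = −684 × (39.8/13096.8) = -2.07861…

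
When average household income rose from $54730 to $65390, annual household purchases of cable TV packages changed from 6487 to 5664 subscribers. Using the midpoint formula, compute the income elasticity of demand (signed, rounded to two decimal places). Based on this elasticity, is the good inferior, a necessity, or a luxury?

-0.76; inferior

%ΔQ = (5664 − 6487)/[( 6487 + 5664)/2] = -823/6075.5 = -0.135462…
%ΔIncome = (65390 − 54730)/[( 54730 + 65390)/2] = 10660/60060 = 0.177489…
E_income = (-823/6075.5) / (10660/60060) = -0.7632…
E_income < 0 ⇒ inferior good.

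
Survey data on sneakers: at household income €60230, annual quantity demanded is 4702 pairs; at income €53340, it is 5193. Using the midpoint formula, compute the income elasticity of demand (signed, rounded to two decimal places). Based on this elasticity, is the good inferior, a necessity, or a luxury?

-0.82; inferior

%ΔQ = (5193 − 4702)/[( 4702 + 5193)/2] = 491/4947.5 = 0.099242…
%ΔIncome = (53340 − 60230)/[( 60230 + 53340)/2] = -6890/56785 = -0.121334…
E_income = (491/4947.5) / (-6890/56785) = -0.8179…
E_income < 0 ⇒ inferior good.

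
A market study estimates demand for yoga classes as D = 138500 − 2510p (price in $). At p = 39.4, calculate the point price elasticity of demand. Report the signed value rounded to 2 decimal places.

dD/dp = −2510. At p = 39.4, D = 138500 − 2510(39.4) = 39606.
Ed = (dD/dp)·(p/D) = −2510 × (39.4/39606) = -2.4969…

-2.50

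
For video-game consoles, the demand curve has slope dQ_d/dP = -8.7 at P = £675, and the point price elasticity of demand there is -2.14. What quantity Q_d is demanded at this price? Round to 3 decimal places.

Ed = (dQ_d/dP)·(P/Q_d) ⇒ Q_d = (dQ_d/dP)·P/Ed = (-8.7)·675/(-2.14) = 2744.15887…

2744.159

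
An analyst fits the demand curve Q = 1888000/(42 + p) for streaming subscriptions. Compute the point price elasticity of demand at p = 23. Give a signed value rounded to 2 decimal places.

dQ/dp = −1888000/(42 + p)² = -446.864. At p = 23, Q = 29046.2.
Ed = (dQ/dp)·(p/Q) = (-446.864) × (23/29046.2) = -0.3538…

-0.35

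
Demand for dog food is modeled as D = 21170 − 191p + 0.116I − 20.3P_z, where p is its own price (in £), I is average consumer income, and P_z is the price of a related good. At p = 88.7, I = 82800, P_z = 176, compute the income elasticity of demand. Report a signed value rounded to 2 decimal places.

At the given values, D = 21170 − 191(88.7) + 0.116(82800) − 20.3(176) = 10260.3.
∂D/∂I = 0.116.
E = (0.116) × (82800/10260.3) = 0.9361…

0.94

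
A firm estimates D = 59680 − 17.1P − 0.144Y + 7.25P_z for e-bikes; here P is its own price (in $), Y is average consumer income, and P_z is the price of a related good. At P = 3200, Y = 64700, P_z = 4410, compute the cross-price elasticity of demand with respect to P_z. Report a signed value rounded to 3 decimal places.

At the given values, D = 59680 − 17.1(3200) − 0.144(64700) + 7.25(4410) = 27615.7.
∂D/∂P_z = 7.25.
E = (7.25) × (4410/27615.7) = 1.15776…

1.158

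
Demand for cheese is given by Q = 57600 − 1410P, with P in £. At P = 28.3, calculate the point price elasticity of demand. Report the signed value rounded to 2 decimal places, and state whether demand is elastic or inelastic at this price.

dQ/dP = −1410. At P = 28.3, Q = 57600 − 1410(28.3) = 17697.
Ed = (dQ/dP)·(P/Q) = −1410 × (28.3/17697) = -2.2547…
|Ed| = 2.25 > 1, so demand is elastic.

-2.25; elastic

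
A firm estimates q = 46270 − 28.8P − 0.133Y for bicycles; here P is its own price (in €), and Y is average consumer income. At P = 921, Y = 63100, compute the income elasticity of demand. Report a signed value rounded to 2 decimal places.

At the given values, q = 46270 − 28.8(921) − 0.133(63100) = 11352.9.
∂q/∂Y = -0.133.
E = (-0.133) × (63100/11352.9) = -0.7392…

-0.74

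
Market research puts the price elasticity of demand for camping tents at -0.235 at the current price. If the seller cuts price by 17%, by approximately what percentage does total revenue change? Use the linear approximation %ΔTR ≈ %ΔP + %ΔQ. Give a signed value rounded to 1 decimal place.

%ΔQ ≈ Ed × %ΔP = (-0.235) × (-17%) = +3.9950%
%ΔTR ≈ %ΔP + %ΔQ = (-17%) + (+3.9950%) = -13.0050%

-13.0%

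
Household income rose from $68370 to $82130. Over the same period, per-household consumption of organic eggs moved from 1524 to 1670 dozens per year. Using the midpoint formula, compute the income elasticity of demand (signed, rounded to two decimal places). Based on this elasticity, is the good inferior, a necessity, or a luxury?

0.50; necessity

%ΔQ = (1670 − 1524)/[( 1524 + 1670)/2] = 146/1597 = 0.091421…
%ΔIncome = (82130 − 68370)/[( 68370 + 82130)/2] = 13760/75250 = 0.182857…
E_income = (146/1597) / (13760/75250) = 0.4999…
0 < E_income < 1 ⇒ normal good, necessity.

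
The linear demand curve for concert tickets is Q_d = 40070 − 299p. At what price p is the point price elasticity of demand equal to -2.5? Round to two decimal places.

Ed = −299p/(40070 − 299p). Set this equal to -2.5:
299p = 2.5·(40070 − 299p) ⇒ 299p(1 + 2.5) = 2.5·40070
p = 2.5·40070 / (299·3.5) = 95.7238…

95.72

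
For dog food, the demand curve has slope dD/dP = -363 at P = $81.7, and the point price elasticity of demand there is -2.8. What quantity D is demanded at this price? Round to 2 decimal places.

10591.82

Ed = (dD/dP)·(P/D) ⇒ D = (dD/dP)·P/Ed = (-363)·81.7/(-2.8) = 10591.8214…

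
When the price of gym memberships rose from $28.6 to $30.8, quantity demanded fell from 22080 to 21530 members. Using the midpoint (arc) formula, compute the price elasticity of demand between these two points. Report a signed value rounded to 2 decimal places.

-0.34

%ΔQ = (21530 − 22080) / [(22080 + 21530)/2] = -550/21805 = -0.025223…
%ΔP = (30.8 − 28.6) / [(28.6 + 30.8)/2] = 2.2/29.7 = 0.074074…
Arc Ed = %ΔQ / %ΔP = (-550/21805) / (2.2/29.7) = -0.3405…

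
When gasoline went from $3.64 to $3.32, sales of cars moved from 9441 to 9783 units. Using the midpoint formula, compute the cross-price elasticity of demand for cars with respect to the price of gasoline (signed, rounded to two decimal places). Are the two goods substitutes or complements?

-0.39; complements

%ΔQ_{cars} = (9783 − 9441)/avg = 342/9612 = 0.035580…
%ΔP_{gasoline} = (3.32 − 3.64)/avg = -0.32/3.48 = -0.091954…
E_cross = (342/9612) / (-0.32/3.48) = -0.3869…
E_cross < 0 ⇒ the goods are complements.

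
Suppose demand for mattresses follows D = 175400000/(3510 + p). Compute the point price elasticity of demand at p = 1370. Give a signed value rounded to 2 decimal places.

-0.28

dD/dp = −175400000/(3510 + p)² = -7.36529. At p = 1370, D = 35942.6.
Ed = (dD/dp)·(p/D) = (-7.36529) × (1370/35942.6) = -0.2807…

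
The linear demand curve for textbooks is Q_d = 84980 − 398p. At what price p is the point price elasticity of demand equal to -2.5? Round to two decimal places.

152.51

Ed = −398p/(84980 − 398p). Set this equal to -2.5:
398p = 2.5·(84980 − 398p) ⇒ 398p(1 + 2.5) = 2.5·84980
p = 2.5·84980 / (398·3.5) = 152.5125…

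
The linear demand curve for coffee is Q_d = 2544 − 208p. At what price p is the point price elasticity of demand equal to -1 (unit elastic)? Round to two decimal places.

Ed = −208p/(2544 − 208p). Set this equal to -1:
208p = 1·(2544 − 208p) ⇒ 208p(1 + 1) = 1·2544
p = 1·2544 / (208·2) = 6.1153…

6.12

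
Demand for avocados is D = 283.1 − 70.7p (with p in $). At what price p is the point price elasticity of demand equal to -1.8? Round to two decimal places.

2.57

Ed = −70.7p/(283.1 − 70.7p). Set this equal to -1.8:
70.7p = 1.8·(283.1 − 70.7p) ⇒ 70.7p(1 + 1.8) = 1.8·283.1
p = 1.8·283.1 / (70.7·2.8) = 2.5741…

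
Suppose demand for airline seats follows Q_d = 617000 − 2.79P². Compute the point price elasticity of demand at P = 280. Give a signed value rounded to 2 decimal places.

-1.10

dQ_d/dP = −2·2.79·P = -1562.4. At P = 280, Q_d = 398264.
Ed = (dQ_d/dP)·(P/Q_d) = (-1562.4) × (280/398264) = -1.0984…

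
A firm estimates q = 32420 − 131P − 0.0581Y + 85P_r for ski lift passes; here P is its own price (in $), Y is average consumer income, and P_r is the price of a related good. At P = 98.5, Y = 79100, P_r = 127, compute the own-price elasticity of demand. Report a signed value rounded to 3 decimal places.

-0.502

At the given values, q = 32420 − 131(98.5) − 0.0581(79100) + 85(127) = 25715.79.
∂q/∂P = −131.
E = (-131) × (98.5/25715.79) = -0.50177…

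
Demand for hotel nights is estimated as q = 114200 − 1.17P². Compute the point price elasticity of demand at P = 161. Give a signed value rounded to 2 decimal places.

dq/dP = −2·1.17·P = -376.74. At P = 161, q = 83872.43.
Ed = (dq/dP)·(P/q) = (-376.74) × (161/83872.43) = -0.7231…

-0.72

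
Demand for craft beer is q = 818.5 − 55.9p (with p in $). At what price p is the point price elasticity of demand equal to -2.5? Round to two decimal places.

Ed = −55.9p/(818.5 − 55.9p). Set this equal to -2.5:
55.9p = 2.5·(818.5 − 55.9p) ⇒ 55.9p(1 + 2.5) = 2.5·818.5
p = 2.5·818.5 / (55.9·3.5) = 10.4587…

10.46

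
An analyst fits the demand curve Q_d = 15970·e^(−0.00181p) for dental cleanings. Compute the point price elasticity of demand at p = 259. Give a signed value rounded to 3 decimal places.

dQ_d/dp = −0.00181·Q_d = -18.088. At p = 259, Q_d = 9993.37.
Ed = (dQ_d/dp)·(p/Q_d) = (-18.088) × (259/9993.37) = -0.46879

-0.469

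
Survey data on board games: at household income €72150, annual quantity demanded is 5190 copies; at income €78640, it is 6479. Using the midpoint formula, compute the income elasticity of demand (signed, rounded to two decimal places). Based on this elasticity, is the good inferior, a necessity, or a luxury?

%ΔQ = (6479 − 5190)/[( 5190 + 6479)/2] = 1289/5834.5 = 0.220927…
%ΔIncome = (78640 − 72150)/[( 72150 + 78640)/2] = 6490/75395 = 0.086079…
E_income = (1289/5834.5) / (6490/75395) = 2.5665…
E_income > 1 ⇒ normal good, luxury.

2.57; luxury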